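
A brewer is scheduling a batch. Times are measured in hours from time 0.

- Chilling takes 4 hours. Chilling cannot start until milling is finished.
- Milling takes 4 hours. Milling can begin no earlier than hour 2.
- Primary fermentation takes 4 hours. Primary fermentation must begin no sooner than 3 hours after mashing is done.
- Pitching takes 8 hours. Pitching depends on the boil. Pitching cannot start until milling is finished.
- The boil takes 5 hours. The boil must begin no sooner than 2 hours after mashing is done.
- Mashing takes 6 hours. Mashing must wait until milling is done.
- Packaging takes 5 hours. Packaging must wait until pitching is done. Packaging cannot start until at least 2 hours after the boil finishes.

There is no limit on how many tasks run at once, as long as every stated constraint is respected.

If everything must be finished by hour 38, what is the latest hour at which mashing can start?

12

To finish by hour 38, packaging (duration 5) must start no later than hour 33.
Pitching has to be done before packaging (must start by hour 33). That means finishing by hour 33, i.e. starting by 33 − 8 = hour 25.
The boil has several dependents: pitching (must start by hour 25); packaging (must start by hour 33, minus 2-hour gap → hour 31). The earliest of those limits is hour 25, so the boil must start by 25 − 5 = hour 20.
Primary fermentation has no dependents, so it just needs to finish by hour 38. Starting by 38 − 4 = hour 34 achieves that.
Mashing feeds the boil (must start by hour 20, minus 2-hour gap → hour 18); primary fermentation (must start by hour 34, minus 3-hour gap → hour 31). Taking the minimum, mashing must finish by hour 18 and start by 18 − 6 = hour 12.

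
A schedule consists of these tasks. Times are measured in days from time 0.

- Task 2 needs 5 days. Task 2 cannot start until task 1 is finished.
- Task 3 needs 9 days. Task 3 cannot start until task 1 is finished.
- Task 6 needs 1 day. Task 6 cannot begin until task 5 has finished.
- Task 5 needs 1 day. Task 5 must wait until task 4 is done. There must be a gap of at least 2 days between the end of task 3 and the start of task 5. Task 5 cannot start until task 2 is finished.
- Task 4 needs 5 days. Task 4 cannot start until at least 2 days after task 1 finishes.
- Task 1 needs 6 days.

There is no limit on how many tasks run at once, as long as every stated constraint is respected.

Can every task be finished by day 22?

Yes

Nothing blocks task 1, so it runs from day 0 to day 6.
After task 1 (finishes day 6, plus 2-day gap → day 8), task 4 can start at day 8 and finishes at day 13.
After task 1 (finishes day 6), task 3 can start at day 6 and finishes at day 15.
Task 2 waits on task 1 (finishes day 6), so it starts at day 6 and finishes at 6 + 5 = day 11.
Task 5 has to wait for task 4 (finishes day 13); task 3 (finishes day 15, plus 2-day gap → day 17); task 2 (finishes day 11). The latest of these is day 17, so task 5 runs day 17 to 17 + 1 = day 18.
After task 5 (finishes day 18), task 6 can start at day 18 and finishes at day 19.
Every task is finished by day 19, which is no later than the deadline of 22, so the schedule is feasible.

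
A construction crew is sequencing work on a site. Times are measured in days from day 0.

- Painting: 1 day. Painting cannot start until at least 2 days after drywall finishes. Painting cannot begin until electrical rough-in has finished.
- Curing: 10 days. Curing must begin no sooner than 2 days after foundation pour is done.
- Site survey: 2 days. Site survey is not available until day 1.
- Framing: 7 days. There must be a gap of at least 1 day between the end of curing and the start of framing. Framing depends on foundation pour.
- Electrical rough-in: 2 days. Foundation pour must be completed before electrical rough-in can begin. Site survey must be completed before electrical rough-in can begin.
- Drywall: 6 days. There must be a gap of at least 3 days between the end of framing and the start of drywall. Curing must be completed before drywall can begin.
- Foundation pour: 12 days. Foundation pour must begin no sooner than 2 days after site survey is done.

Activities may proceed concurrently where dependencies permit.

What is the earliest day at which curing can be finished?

29

Site survey waits on its own release at day 1, so it starts at day 1 and finishes at 1 + 2 = day 3.
Foundation pour waits on site survey (finishes day 3, plus 2-day gap → day 5), so it starts at day 5 and finishes at 5 + 12 = day 17.
Curing cannot begin until foundation pour (finishes day 17, plus 2-day gap → day 19). It runs from day 19 to 19 + 10 = day 29.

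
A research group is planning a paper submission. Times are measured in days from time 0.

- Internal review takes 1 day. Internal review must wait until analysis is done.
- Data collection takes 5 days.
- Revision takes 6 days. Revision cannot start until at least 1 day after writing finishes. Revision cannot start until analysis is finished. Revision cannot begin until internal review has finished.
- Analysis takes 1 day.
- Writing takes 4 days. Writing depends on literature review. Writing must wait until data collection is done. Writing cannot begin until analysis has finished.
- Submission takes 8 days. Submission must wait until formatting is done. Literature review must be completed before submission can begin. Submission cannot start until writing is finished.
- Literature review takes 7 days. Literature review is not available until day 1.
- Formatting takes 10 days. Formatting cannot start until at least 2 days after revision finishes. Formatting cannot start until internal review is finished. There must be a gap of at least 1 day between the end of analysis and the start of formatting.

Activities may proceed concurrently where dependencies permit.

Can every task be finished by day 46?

Yes

Nothing blocks analysis, so it runs from day 0 to day 1.
After analysis (finishes day 1), internal review can start at day 1 and finishes at day 2.
Data collection has no prerequisites, so it starts at day 0 and finishes at day 5.
After its own release at day 1, literature review can start at day 1 and finishes at day 8.
Writing cannot start until literature review (finishes day 8); data collection (finishes day 5); analysis (finishes day 1). The controlling bound is day 8, so writing finishes at 8 + 4 = day 12.
Revision has to wait for writing (finishes day 12, plus 1-day gap → day 13); analysis (finishes day 1); internal review (finishes day 2). The latest of these is day 13, so revision runs day 13 to 13 + 6 = day 19.
For formatting: revision (finishes day 19, plus 2-day gap → day 21); internal review (finishes day 2); analysis (finishes day 1, plus 1-day gap → day 2). Taking the maximum gives a start of day 21, and it finishes at 21 + 10 = day 31.
For submission: formatting (finishes day 31); literature review (finishes day 8); writing (finishes day 12). Taking the maximum gives a start of day 31, and it finishes at 31 + 8 = day 39.
Every task is finished by day 39, which is no later than the deadline of 46, so the schedule is feasible.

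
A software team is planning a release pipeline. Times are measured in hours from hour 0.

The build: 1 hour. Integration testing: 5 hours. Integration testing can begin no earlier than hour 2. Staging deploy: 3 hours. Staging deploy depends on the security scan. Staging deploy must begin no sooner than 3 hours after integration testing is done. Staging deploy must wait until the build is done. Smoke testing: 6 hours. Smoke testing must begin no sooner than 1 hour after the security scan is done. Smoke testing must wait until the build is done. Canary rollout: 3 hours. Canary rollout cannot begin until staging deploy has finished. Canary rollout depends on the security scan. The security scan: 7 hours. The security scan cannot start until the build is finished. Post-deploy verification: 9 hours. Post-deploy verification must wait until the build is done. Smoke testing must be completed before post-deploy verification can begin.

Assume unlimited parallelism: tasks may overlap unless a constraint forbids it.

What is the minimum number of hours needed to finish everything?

Integration testing waits on its own release at hour 2, so it starts at hour 2 and finishes at 2 + 5 = hour 7.
The build has no prerequisites, so it starts at hour 0 and finishes at hour 1.
The security scan waits on the build (finishes hour 1), so it starts at hour 1 and finishes at 1 + 7 = hour 8.
For smoke testing: the security scan (finishes hour 8, plus 1-hour gap → hour 9); the build (finishes hour 1). Taking the maximum gives a start of hour 9, and it finishes at 9 + 6 = hour 15.
Post-deploy verification needs all of the build (finishes hour 1); smoke testing (finishes hour 15). That puts its earliest start at hour 15; it finishes at 15 + 9 = hour 24.
Staging deploy cannot start until the security scan (finishes hour 8); integration testing (finishes hour 7, plus 3-hour gap → hour 10); the build (finishes hour 1). The controlling bound is hour 10, so staging deploy finishes at 10 + 3 = hour 13.
Canary rollout has to wait for staging deploy (finishes hour 13); the security scan (finishes hour 8). The latest of these is hour 13, so canary rollout runs hour 13 to 13 + 3 = hour 16.
All tasks are finished once the last one completes. Finish times: The build at 1, Integration testing at 7, The security scan at 8, Staging deploy at 13, Smoke testing at 15, Canary rollout at 16, Post-deploy verification at 24. The latest is hour 24.

24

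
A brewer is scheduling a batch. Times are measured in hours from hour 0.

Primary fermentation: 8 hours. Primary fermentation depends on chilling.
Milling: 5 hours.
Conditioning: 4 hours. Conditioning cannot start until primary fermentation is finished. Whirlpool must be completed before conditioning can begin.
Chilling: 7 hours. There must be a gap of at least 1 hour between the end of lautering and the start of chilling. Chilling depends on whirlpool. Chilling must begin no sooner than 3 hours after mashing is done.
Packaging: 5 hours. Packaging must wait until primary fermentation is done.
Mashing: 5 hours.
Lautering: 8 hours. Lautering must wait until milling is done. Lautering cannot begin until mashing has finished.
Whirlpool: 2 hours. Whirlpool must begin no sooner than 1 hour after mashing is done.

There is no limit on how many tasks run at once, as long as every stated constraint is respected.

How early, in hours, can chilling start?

14

Mashing has no prerequisites, so it starts at hour 0 and finishes at hour 5.
After mashing (finishes hour 5, plus 1-hour gap → hour 6), whirlpool can start at hour 6 and finishes at hour 8.
Milling has no prerequisites, so it starts at hour 0 and finishes at hour 5.
Lautering cannot start until milling (finishes hour 5); mashing (finishes hour 5). The controlling bound is hour 5, so lautering finishes at 5 + 8 = hour 13.
Chilling waits on lautering (finishes hour 13, plus 1-hour gap → hour 14); whirlpool (finishes hour 8); mashing (finishes hour 5, plus 3-hour gap → hour 8). The latest of these is hour 14, which is the earliest chilling can start.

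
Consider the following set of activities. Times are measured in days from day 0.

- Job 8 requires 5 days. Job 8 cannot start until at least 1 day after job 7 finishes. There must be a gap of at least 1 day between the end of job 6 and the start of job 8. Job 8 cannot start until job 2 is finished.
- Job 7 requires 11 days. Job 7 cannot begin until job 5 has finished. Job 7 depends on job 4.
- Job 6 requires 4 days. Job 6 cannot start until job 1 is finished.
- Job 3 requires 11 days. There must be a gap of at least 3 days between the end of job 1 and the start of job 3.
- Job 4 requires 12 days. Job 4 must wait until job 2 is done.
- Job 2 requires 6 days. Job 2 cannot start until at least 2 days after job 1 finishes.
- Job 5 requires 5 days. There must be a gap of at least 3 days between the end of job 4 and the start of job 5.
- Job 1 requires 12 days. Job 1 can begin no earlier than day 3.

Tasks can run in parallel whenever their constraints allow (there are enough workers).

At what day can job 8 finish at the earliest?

60

After its own release at day 3, job 1 can start at day 3 and finishes at day 15.
Job 6 cannot begin until job 1 (finishes day 15). It runs from day 15 to 15 + 4 = day 19.
After job 1 (finishes day 15, plus 2-day gap → day 17), job 2 can start at day 17 and finishes at day 23.
Job 4 cannot begin until job 2 (finishes day 23). It runs from day 23 to 23 + 12 = day 35.
After job 4 (finishes day 35, plus 3-day gap → day 38), job 5 can start at day 38 and finishes at day 43.
For job 7: job 5 (finishes day 43); job 4 (finishes day 35). Taking the maximum gives a start of day 43, and it finishes at 43 + 11 = day 54.
For job 8: job 7 (finishes day 54, plus 1-day gap → day 55); job 6 (finishes day 19, plus 1-day gap → day 20); job 2 (finishes day 23). Taking the maximum gives a start of day 55, and it finishes at 55 + 5 = day 60.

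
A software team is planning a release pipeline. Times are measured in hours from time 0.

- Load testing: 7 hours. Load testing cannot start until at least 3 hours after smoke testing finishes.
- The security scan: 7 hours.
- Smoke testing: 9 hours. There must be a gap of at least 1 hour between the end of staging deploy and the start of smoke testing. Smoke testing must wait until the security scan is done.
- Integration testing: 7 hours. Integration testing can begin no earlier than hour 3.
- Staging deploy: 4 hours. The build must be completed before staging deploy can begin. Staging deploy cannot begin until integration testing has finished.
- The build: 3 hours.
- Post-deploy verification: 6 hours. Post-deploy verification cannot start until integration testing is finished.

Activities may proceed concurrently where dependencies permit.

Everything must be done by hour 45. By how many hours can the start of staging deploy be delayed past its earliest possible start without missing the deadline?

11

After its own release at hour 3, integration testing can start at hour 3 and finishes at hour 10.
Nothing blocks the build, so it runs from hour 0 to hour 3.
Staging deploy has to wait for the build (finishes hour 3); integration testing (finishes hour 10). The latest of these is hour 10, so staging deploy runs hour 10 to 10 + 4 = hour 14.

Working backward from the deadline:
Load testing has no dependents, so it just needs to finish by hour 45. Starting by 45 − 7 = hour 38 achieves that.
Smoke testing must finish before load testing (must start by hour 38, minus 3-hour gap → hour 35). With a 9-hour duration, smoke testing must start by 35 − 9 = hour 26.
Since smoke testing (must start by hour 26, minus 1-hour gap → hour 25) depends on it, staging deploy must finish by hour 25. Backing off its 4-hour duration gives a latest start of hour 21.
So staging deploy can start as early as hour 10 and as late as hour 21, giving 21 − 10 = 11 hours of slack.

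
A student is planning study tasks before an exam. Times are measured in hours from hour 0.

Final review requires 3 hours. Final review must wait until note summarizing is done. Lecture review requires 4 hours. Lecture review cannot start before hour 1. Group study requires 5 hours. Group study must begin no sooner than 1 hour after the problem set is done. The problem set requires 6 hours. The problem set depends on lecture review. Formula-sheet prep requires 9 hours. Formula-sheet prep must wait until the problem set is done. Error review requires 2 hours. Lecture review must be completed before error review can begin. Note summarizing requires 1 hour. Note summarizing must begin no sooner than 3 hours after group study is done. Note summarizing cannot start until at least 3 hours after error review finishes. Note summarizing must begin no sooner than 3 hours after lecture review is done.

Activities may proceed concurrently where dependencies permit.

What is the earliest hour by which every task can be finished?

24

Lecture review waits on its own release at hour 1, so it starts at hour 1 and finishes at 1 + 4 = hour 5.
Error review cannot begin until lecture review (finishes hour 5). It runs from hour 5 to 5 + 2 = hour 7.
The problem set cannot begin until lecture review (finishes hour 5). It runs from hour 5 to 5 + 6 = hour 11.
After the problem set (finishes hour 11), formula-sheet prep can start at hour 11 and finishes at hour 20.
Group study waits on the problem set (finishes hour 11, plus 1-hour gap → hour 12), so it starts at hour 12 and finishes at 12 + 5 = hour 17.
For note summarizing: group study (finishes hour 17, plus 3-hour gap → hour 20); error review (finishes hour 7, plus 3-hour gap → hour 10); lecture review (finishes hour 5, plus 3-hour gap → hour 8). Taking the maximum gives a start of hour 20, and it finishes at 20 + 1 = hour 21.
Final review waits on note summarizing (finishes hour 21), so it starts at hour 21 and finishes at 21 + 3 = hour 24.
All tasks are finished once the last one completes. Finish times: Lecture review at 5, The problem set at 11, Error review at 7, Group study at 17, Note summarizing at 21, Formula-sheet prep at 20, Final review at 24. The latest is hour 24.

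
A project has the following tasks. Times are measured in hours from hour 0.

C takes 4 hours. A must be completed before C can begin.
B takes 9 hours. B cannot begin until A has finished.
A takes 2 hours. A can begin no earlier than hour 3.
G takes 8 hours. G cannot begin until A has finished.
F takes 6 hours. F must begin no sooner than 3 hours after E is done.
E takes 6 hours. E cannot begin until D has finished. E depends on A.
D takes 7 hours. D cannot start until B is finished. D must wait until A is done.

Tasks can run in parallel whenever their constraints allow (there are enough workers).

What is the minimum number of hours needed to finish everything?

36

A cannot begin until its own release at hour 3. It runs from hour 3 to 3 + 2 = hour 5.
After A (finishes hour 5), G can start at hour 5 and finishes at hour 13.
C waits on A (finishes hour 5), so it starts at hour 5 and finishes at 5 + 4 = hour 9.
B cannot begin until A (finishes hour 5). It runs from hour 5 to 5 + 9 = hour 14.
For D: B (finishes hour 14); A (finishes hour 5). Taking the maximum gives a start of hour 14, and it finishes at 14 + 7 = hour 21.
For E: D (finishes hour 21); A (finishes hour 5). Taking the maximum gives a start of hour 21, and it finishes at 21 + 6 = hour 27.
F cannot begin until E (finishes hour 27, plus 3-hour gap → hour 30). It runs from hour 30 to 30 + 6 = hour 36.
All tasks are finished once the last one completes. Finish times: A at 5, B at 14, C at 9, D at 21, E at 27, F at 36, G at 13. The latest is hour 36.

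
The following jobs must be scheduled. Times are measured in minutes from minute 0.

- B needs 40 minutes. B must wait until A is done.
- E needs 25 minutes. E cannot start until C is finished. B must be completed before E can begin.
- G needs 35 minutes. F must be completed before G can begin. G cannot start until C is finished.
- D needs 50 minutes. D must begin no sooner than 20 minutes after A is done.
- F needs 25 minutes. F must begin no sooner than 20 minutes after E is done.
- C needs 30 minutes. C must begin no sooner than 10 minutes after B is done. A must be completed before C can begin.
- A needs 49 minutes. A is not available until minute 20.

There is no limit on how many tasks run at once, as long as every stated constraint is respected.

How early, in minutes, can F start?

194

A cannot begin until its own release at minute 20. It runs from minute 20 to 20 + 49 = minute 69.
B cannot begin until A (finishes minute 69). It runs from minute 69 to 69 + 40 = minute 109.
For C: B (finishes minute 109, plus 10-minute gap → minute 119); A (finishes minute 69). Taking the maximum gives a start of minute 119, and it finishes at 119 + 30 = minute 149.
For E: C (finishes minute 149); B (finishes minute 109). Taking the maximum gives a start of minute 149, and it finishes at 149 + 25 = minute 174.
F waits on E (finishes minute 174, plus 20-minute gap → minute 194), so the earliest it can start is minute 194.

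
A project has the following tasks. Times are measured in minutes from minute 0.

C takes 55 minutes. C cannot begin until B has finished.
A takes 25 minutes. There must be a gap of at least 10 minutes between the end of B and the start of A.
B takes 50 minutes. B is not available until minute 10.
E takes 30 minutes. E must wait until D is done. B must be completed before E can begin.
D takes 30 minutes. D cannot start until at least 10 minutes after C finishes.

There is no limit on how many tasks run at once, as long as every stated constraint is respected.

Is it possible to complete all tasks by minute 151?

After its own release at minute 10, B can start at minute 10 and finishes at minute 60.
After B (finishes minute 60), C can start at minute 60 and finishes at minute 115.
D cannot begin until C (finishes minute 115, plus 10-minute gap → minute 125). It runs from minute 125 to 125 + 30 = minute 155.
E has to wait for D (finishes minute 155); B (finishes minute 60). The latest of these is minute 155, so E runs minute 155 to 155 + 30 = minute 185.
A cannot begin until B (finishes minute 60, plus 10-minute gap → minute 70). It runs from minute 70 to 70 + 25 = minute 95.
The earliest everything can be done is minute 185, which is after the deadline of 151, so it is not possible.

No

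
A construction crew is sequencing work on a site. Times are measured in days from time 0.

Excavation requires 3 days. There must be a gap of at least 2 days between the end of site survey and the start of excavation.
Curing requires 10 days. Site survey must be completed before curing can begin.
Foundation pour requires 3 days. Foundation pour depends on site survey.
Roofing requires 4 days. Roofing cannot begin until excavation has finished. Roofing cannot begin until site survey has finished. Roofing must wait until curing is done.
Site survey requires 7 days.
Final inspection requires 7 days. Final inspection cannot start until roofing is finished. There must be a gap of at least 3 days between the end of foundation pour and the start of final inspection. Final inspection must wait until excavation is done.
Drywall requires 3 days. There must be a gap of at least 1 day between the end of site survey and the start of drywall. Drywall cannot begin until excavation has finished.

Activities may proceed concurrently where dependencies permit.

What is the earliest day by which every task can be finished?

Site survey can start immediately at day 0; it finishes at day 7.
Curing waits on site survey (finishes day 7), so it starts at day 7 and finishes at 7 + 10 = day 17.
Foundation pour cannot begin until site survey (finishes day 7). It runs from day 7 to 7 + 3 = day 10.
Excavation cannot begin until site survey (finishes day 7, plus 2-day gap → day 9). It runs from day 9 to 9 + 3 = day 12.
Drywall needs all of site survey (finishes day 7, plus 1-day gap → day 8); excavation (finishes day 12). That puts its earliest start at day 12; it finishes at 12 + 3 = day 15.
Roofing needs all of excavation (finishes day 12); site survey (finishes day 7); curing (finishes day 17). That puts its earliest start at day 17; it finishes at 17 + 4 = day 21.
Final inspection needs all of roofing (finishes day 21); foundation pour (finishes day 10, plus 3-day gap → day 13); excavation (finishes day 12). That puts its earliest start at day 21; it finishes at 21 + 7 = day 28.
All tasks are finished once the last one completes. Finish times: Site survey at 7, Excavation at 12, Foundation pour at 10, Curing at 17, Roofing at 21, Drywall at 15, Final inspection at 28. The latest is day 28.

28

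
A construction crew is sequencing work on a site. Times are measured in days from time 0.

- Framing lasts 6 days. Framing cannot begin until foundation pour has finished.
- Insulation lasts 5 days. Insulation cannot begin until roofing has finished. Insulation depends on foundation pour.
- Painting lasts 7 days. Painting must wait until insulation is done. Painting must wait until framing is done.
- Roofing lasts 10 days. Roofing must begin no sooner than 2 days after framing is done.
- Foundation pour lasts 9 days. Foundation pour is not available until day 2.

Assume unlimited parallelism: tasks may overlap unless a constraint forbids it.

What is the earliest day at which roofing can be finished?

Foundation pour waits on its own release at day 2, so it starts at day 2 and finishes at 2 + 9 = day 11.
Framing waits on foundation pour (finishes day 11), so it starts at day 11 and finishes at 11 + 6 = day 17.
Roofing waits on framing (finishes day 17, plus 2-day gap → day 19), so it starts at day 19 and finishes at 19 + 10 = day 29.

29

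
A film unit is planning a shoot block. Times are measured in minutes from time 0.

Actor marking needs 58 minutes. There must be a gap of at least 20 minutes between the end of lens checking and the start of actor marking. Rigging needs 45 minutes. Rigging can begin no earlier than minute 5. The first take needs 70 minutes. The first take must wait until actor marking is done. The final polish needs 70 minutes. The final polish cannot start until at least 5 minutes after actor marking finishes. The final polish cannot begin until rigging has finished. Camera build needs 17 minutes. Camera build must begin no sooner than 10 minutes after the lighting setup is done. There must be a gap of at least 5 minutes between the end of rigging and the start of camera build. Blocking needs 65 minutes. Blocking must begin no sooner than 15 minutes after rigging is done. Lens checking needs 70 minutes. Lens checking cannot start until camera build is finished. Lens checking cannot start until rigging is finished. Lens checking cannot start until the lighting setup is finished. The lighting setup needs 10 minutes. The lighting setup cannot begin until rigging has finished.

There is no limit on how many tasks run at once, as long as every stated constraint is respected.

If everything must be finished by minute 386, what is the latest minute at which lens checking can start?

163

The final polish has no dependents, so it just needs to finish by minute 386. Starting by 386 − 70 = minute 316 achieves that.
The first take has no dependents, so it just needs to finish by minute 386. Starting by 386 − 70 = minute 316 achieves that.
For actor marking: the final polish (must start by minute 316, minus 5-minute gap → minute 311); the first take (must start by minute 316). The most restrictive is minute 311; with a 58-minute duration, actor marking must start by minute 253.
Lens checking must finish before actor marking (must start by minute 253, minus 20-minute gap → minute 233). With a 70-minute duration, lens checking must start by 233 − 70 = minute 163.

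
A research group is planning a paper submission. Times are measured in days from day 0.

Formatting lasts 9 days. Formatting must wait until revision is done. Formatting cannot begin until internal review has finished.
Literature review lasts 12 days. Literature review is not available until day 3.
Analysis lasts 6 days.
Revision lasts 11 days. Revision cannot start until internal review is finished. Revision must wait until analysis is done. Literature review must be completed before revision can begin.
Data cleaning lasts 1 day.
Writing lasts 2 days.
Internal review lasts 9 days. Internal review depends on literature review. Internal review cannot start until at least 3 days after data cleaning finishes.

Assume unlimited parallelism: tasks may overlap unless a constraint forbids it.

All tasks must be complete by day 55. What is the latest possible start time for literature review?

To finish by day 55, formatting (duration 9) must start no later than day 46.
Revision must finish before formatting (must start by day 46). With an 11-day duration, revision must start by 46 − 11 = day 35.
For internal review: revision (must start by day 35); formatting (must start by day 46). The most restrictive is day 35; with a 9-day duration, internal review must start by day 26.
Literature review has several dependents: internal review (must start by day 26); revision (must start by day 35). The earliest of those limits is day 26, so literature review must start by 26 − 12 = day 14.

14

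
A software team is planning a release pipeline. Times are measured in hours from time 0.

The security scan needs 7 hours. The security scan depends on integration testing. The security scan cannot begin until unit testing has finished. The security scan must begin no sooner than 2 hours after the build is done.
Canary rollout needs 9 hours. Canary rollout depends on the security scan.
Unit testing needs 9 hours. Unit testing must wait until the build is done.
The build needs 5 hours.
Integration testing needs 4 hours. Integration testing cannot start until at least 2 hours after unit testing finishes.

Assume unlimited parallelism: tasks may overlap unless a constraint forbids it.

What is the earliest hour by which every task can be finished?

36

Nothing blocks the build, so it runs from hour 0 to hour 5.
Unit testing waits on the build (finishes hour 5), so it starts at hour 5 and finishes at 5 + 9 = hour 14.
After unit testing (finishes hour 14, plus 2-hour gap → hour 16), integration testing can start at hour 16 and finishes at hour 20.
The security scan has to wait for integration testing (finishes hour 20); unit testing (finishes hour 14); the build (finishes hour 5, plus 2-hour gap → hour 7). The latest of these is hour 20, so the security scan runs hour 20 to 20 + 7 = hour 27.
Canary rollout cannot begin until the security scan (finishes hour 27). It runs from hour 27 to 27 + 9 = hour 36.
All tasks are finished once the last one completes. Finish times: The build at 5, Unit testing at 14, Integration testing at 20, The security scan at 27, Canary rollout at 36. The latest is hour 36.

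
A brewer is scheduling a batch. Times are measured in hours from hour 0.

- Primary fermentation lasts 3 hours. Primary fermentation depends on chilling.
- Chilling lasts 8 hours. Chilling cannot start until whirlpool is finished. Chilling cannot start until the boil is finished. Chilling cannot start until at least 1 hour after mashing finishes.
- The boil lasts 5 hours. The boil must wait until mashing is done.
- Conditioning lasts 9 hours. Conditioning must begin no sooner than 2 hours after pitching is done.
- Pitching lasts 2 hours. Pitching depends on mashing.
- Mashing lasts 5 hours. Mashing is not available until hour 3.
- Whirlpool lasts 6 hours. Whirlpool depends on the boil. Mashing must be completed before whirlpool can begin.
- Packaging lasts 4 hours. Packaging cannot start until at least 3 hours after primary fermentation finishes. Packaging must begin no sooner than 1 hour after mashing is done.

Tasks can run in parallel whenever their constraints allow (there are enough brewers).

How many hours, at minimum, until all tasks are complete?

37

Mashing cannot begin until its own release at hour 3. It runs from hour 3 to 3 + 5 = hour 8.
Pitching cannot begin until mashing (finishes hour 8). It runs from hour 8 to 8 + 2 = hour 10.
After pitching (finishes hour 10, plus 2-hour gap → hour 12), conditioning can start at hour 12 and finishes at hour 21.
The boil waits on mashing (finishes hour 8), so it starts at hour 8 and finishes at 8 + 5 = hour 13.
Whirlpool has to wait for the boil (finishes hour 13); mashing (finishes hour 8). The latest of these is hour 13, so whirlpool runs hour 13 to 13 + 6 = hour 19.
Chilling needs all of whirlpool (finishes hour 19); the boil (finishes hour 13); mashing (finishes hour 8, plus 1-hour gap → hour 9). That puts its earliest start at hour 19; it finishes at 19 + 8 = hour 27.
Primary fermentation waits on chilling (finishes hour 27), so it starts at hour 27 and finishes at 27 + 3 = hour 30.
For packaging: primary fermentation (finishes hour 30, plus 3-hour gap → hour 33); mashing (finishes hour 8, plus 1-hour gap → hour 9). Taking the maximum gives a start of hour 33, and it finishes at 33 + 4 = hour 37.
All tasks are finished once the last one completes. Finish times: Mashing at 8, The boil at 13, Whirlpool at 19, Chilling at 27, Pitching at 10, Primary fermentation at 30, Conditioning at 21, Packaging at 37. The latest is hour 37.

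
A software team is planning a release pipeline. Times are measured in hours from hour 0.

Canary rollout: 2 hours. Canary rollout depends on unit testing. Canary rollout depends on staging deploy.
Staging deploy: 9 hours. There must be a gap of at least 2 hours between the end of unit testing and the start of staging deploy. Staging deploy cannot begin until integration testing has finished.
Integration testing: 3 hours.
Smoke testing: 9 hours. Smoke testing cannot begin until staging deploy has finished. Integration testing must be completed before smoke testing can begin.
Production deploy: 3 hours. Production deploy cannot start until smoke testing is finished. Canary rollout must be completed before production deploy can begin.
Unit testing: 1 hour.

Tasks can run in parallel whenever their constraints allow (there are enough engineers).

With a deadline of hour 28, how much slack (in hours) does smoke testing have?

4

Nothing blocks integration testing, so it runs from hour 0 to hour 3.
Unit testing has no prerequisites, so it starts at hour 0 and finishes at hour 1.
Staging deploy has to wait for unit testing (finishes hour 1, plus 2-hour gap → hour 3); integration testing (finishes hour 3). The latest of these is hour 3, so staging deploy runs hour 3 to 3 + 9 = hour 12.
Smoke testing needs all of staging deploy (finishes hour 12); integration testing (finishes hour 3). That puts its earliest start at hour 12; it finishes at 12 + 9 = hour 21.

Working backward from the deadline:
To finish by hour 28, production deploy (duration 3) must start no later than hour 25.
Smoke testing must finish before production deploy (must start by hour 25). With a 9-hour duration, smoke testing must start by 25 − 9 = hour 16.
So smoke testing can start as early as hour 12 and as late as hour 16, giving 16 − 12 = 4 hours of slack.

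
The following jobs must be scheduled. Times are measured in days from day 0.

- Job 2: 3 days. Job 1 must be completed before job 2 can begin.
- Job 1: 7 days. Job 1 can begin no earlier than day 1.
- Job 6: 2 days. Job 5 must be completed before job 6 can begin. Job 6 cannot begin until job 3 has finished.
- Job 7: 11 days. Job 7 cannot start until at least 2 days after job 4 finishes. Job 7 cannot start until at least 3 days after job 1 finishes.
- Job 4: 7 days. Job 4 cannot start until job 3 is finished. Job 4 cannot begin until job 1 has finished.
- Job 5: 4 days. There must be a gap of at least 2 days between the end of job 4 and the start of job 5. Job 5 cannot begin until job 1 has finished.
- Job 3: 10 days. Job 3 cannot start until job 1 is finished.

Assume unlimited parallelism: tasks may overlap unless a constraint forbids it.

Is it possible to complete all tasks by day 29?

No

After its own release at day 1, job 1 can start at day 1 and finishes at day 8.
Job 3 waits on job 1 (finishes day 8), so it starts at day 8 and finishes at 8 + 10 = day 18.
For job 4: job 3 (finishes day 18); job 1 (finishes day 8). Taking the maximum gives a start of day 18, and it finishes at 18 + 7 = day 25.
Job 7 needs all of job 4 (finishes day 25, plus 2-day gap → day 27); job 1 (finishes day 8, plus 3-day gap → day 11). That puts its earliest start at day 27; it finishes at 27 + 11 = day 38.
Job 5 needs all of job 4 (finishes day 25, plus 2-day gap → day 27); job 1 (finishes day 8). That puts its earliest start at day 27; it finishes at 27 + 4 = day 31.
Job 6 cannot start until job 5 (finishes day 31); job 3 (finishes day 18). The controlling bound is day 31, so job 6 finishes at 31 + 2 = day 33.
Job 2 cannot begin until job 1 (finishes day 8). It runs from day 8 to 8 + 3 = day 11.
The earliest everything can be done is day 38, which is after the deadline of 29, so it is not possible.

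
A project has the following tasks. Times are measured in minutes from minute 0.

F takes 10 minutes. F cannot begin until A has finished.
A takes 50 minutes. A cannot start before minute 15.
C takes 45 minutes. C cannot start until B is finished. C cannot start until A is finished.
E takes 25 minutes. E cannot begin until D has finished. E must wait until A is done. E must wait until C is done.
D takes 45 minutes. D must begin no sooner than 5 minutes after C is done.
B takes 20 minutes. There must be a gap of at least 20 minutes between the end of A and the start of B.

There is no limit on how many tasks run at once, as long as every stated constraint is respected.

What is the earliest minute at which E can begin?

200

A cannot begin until its own release at minute 15. It runs from minute 15 to 15 + 50 = minute 65.
B waits on A (finishes minute 65, plus 20-minute gap → minute 85), so it starts at minute 85 and finishes at 85 + 20 = minute 105.
C cannot start until B (finishes minute 105); A (finishes minute 65). The controlling bound is minute 105, so C finishes at 105 + 45 = minute 150.
After C (finishes minute 150, plus 5-minute gap → minute 155), D can start at minute 155 and finishes at minute 200.
E waits on D (finishes minute 200); A (finishes minute 65); C (finishes minute 150). The latest of these is minute 200, which is the earliest E can start.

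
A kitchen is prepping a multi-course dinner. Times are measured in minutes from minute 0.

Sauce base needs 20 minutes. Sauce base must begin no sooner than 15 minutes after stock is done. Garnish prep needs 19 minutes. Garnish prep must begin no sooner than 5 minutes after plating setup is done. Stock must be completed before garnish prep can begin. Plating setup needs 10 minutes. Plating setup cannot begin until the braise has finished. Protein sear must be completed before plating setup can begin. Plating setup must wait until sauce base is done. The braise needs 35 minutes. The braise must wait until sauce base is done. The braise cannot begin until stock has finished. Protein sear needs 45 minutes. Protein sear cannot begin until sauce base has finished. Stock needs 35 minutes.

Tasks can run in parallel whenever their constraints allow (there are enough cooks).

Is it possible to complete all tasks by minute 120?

No

Stock has no prerequisites, so it starts at minute 0 and finishes at minute 35.
Sauce base waits on stock (finishes minute 35, plus 15-minute gap → minute 50), so it starts at minute 50 and finishes at 50 + 20 = minute 70.
After sauce base (finishes minute 70), protein sear can start at minute 70 and finishes at minute 115.
For the braise: sauce base (finishes minute 70); stock (finishes minute 35). Taking the maximum gives a start of minute 70, and it finishes at 70 + 35 = minute 105.
Plating setup cannot start until the braise (finishes minute 105); protein sear (finishes minute 115); sauce base (finishes minute 70). The controlling bound is minute 115, so plating setup finishes at 115 + 10 = minute 125.
Garnish prep has to wait for plating setup (finishes minute 125, plus 5-minute gap → minute 130); stock (finishes minute 35). The latest of these is minute 130, so garnish prep runs minute 130 to 130 + 19 = minute 149.
The earliest everything can be done is minute 149, which is after the deadline of 120, so it is not possible.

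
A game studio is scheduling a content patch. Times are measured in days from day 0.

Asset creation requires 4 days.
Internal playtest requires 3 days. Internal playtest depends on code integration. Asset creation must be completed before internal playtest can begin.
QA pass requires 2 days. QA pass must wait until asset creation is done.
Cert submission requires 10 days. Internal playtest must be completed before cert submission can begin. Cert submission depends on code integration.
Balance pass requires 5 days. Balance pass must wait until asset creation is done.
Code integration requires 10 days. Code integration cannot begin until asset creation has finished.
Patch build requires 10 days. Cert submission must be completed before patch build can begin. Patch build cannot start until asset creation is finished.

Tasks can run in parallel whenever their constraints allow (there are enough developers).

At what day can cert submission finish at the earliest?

27

Asset creation can start immediately at day 0; it finishes at day 4.
Code integration waits on asset creation (finishes day 4), so it starts at day 4 and finishes at 4 + 10 = day 14.
Internal playtest needs all of code integration (finishes day 14); asset creation (finishes day 4). That puts its earliest start at day 14; it finishes at 14 + 3 = day 17.
For cert submission: internal playtest (finishes day 17); code integration (finishes day 14). Taking the maximum gives a start of day 17, and it finishes at 17 + 10 = day 27.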